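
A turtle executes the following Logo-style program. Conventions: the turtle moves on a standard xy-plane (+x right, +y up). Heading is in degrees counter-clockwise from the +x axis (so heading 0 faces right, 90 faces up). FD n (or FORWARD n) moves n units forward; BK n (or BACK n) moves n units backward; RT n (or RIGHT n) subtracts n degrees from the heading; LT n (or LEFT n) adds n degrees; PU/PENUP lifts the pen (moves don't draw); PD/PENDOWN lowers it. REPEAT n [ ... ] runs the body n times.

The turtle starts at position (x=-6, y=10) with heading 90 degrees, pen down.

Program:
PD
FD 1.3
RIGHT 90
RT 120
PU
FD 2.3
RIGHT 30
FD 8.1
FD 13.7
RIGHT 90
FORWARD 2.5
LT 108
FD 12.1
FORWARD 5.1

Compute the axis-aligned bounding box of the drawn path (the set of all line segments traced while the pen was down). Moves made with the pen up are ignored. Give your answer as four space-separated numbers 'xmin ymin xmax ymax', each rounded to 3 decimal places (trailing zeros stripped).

Executing turtle program step by step:
Start: pos=(-6,10), heading=90, pen down
PD: pen down
FD 1.3: (-6,10) -> (-6,11.3) [heading=90, draw]
RT 90: heading 90 -> 0
RT 120: heading 0 -> 240
PU: pen up
FD 2.3: (-6,11.3) -> (-7.15,9.308) [heading=240, move]
RT 30: heading 240 -> 210
FD 8.1: (-7.15,9.308) -> (-14.165,5.258) [heading=210, move]
FD 13.7: (-14.165,5.258) -> (-26.029,-1.592) [heading=210, move]
RT 90: heading 210 -> 120
FD 2.5: (-26.029,-1.592) -> (-27.279,0.573) [heading=120, move]
LT 108: heading 120 -> 228
FD 12.1: (-27.279,0.573) -> (-35.376,-8.419) [heading=228, move]
FD 5.1: (-35.376,-8.419) -> (-38.788,-12.209) [heading=228, move]
Final: pos=(-38.788,-12.209), heading=228, 1 segment(s) drawn

Segment endpoints: x in {-6}, y in {10, 11.3}
xmin=-6, ymin=10, xmax=-6, ymax=11.3

Answer: -6 10 -6 11.3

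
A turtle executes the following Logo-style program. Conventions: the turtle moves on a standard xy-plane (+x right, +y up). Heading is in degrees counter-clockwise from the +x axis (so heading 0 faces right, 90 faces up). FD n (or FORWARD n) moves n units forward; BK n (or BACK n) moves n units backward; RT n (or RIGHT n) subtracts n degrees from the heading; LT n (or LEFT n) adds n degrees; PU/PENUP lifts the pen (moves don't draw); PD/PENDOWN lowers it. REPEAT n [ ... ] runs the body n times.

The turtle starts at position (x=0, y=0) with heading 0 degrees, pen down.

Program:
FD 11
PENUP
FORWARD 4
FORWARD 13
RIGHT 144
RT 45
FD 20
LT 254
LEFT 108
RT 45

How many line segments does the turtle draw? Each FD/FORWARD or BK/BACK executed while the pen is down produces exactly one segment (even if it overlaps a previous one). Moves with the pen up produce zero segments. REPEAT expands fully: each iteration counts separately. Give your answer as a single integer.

Executing turtle program step by step:
Start: pos=(0,0), heading=0, pen down
FD 11: (0,0) -> (11,0) [heading=0, draw]
PU: pen up
FD 4: (11,0) -> (15,0) [heading=0, move]
FD 13: (15,0) -> (28,0) [heading=0, move]
RT 144: heading 0 -> 216
RT 45: heading 216 -> 171
FD 20: (28,0) -> (8.246,3.129) [heading=171, move]
LT 254: heading 171 -> 65
LT 108: heading 65 -> 173
RT 45: heading 173 -> 128
Final: pos=(8.246,3.129), heading=128, 1 segment(s) drawn
Segments drawn: 1

Answer: 1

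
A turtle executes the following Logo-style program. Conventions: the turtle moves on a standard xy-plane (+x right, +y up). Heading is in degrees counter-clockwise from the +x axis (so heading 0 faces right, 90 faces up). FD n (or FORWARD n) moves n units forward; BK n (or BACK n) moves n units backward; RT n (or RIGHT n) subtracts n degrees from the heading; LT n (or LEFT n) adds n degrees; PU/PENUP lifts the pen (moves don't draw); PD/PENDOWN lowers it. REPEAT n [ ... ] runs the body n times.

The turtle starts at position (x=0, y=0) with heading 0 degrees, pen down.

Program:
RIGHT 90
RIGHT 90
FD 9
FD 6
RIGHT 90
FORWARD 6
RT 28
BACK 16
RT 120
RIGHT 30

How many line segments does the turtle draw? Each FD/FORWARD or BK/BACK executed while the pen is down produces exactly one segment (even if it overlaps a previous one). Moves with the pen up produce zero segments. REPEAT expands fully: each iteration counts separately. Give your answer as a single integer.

Executing turtle program step by step:
Start: pos=(0,0), heading=0, pen down
RT 90: heading 0 -> 270
RT 90: heading 270 -> 180
FD 9: (0,0) -> (-9,0) [heading=180, draw]
FD 6: (-9,0) -> (-15,0) [heading=180, draw]
RT 90: heading 180 -> 90
FD 6: (-15,0) -> (-15,6) [heading=90, draw]
RT 28: heading 90 -> 62
BK 16: (-15,6) -> (-22.512,-8.127) [heading=62, draw]
RT 120: heading 62 -> 302
RT 30: heading 302 -> 272
Final: pos=(-22.512,-8.127), heading=272, 4 segment(s) drawn
Segments drawn: 4

Answer: 4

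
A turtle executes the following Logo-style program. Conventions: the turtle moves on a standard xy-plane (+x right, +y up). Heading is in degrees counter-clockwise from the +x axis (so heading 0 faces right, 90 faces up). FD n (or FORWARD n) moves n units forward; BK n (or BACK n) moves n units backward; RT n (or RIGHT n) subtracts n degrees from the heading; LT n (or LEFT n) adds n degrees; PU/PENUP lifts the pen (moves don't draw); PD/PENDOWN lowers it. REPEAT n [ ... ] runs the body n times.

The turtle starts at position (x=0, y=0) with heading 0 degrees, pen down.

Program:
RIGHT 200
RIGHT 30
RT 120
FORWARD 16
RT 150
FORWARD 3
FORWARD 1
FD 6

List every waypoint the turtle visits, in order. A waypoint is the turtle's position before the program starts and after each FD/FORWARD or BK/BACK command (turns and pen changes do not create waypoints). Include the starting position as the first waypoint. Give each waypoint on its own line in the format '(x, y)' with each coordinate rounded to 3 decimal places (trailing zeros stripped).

Answer: (0, 0)
(15.757, 2.778)
(13.459, 0.85)
(12.693, 0.207)
(8.096, -3.65)

Derivation:
Executing turtle program step by step:
Start: pos=(0,0), heading=0, pen down
RT 200: heading 0 -> 160
RT 30: heading 160 -> 130
RT 120: heading 130 -> 10
FD 16: (0,0) -> (15.757,2.778) [heading=10, draw]
RT 150: heading 10 -> 220
FD 3: (15.757,2.778) -> (13.459,0.85) [heading=220, draw]
FD 1: (13.459,0.85) -> (12.693,0.207) [heading=220, draw]
FD 6: (12.693,0.207) -> (8.096,-3.65) [heading=220, draw]
Final: pos=(8.096,-3.65), heading=220, 4 segment(s) drawn
Waypoints (5 total):
(0, 0)
(15.757, 2.778)
(13.459, 0.85)
(12.693, 0.207)
(8.096, -3.65)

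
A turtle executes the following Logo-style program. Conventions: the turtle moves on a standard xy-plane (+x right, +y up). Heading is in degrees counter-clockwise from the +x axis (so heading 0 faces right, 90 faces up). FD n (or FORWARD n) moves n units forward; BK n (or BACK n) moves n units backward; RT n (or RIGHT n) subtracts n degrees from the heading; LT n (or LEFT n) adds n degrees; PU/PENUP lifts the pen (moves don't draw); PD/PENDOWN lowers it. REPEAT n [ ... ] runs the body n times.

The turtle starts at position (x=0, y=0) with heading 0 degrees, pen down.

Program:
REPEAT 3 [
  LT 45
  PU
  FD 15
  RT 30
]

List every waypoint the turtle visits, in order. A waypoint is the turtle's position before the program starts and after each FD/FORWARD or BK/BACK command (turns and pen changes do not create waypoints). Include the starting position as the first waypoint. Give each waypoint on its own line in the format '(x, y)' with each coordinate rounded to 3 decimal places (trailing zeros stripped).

Executing turtle program step by step:
Start: pos=(0,0), heading=0, pen down
REPEAT 3 [
  -- iteration 1/3 --
  LT 45: heading 0 -> 45
  PU: pen up
  FD 15: (0,0) -> (10.607,10.607) [heading=45, move]
  RT 30: heading 45 -> 15
  -- iteration 2/3 --
  LT 45: heading 15 -> 60
  PU: pen up
  FD 15: (10.607,10.607) -> (18.107,23.597) [heading=60, move]
  RT 30: heading 60 -> 30
  -- iteration 3/3 --
  LT 45: heading 30 -> 75
  PU: pen up
  FD 15: (18.107,23.597) -> (21.989,38.086) [heading=75, move]
  RT 30: heading 75 -> 45
]
Final: pos=(21.989,38.086), heading=45, 0 segment(s) drawn
Waypoints (4 total):
(0, 0)
(10.607, 10.607)
(18.107, 23.597)
(21.989, 38.086)

Answer: (0, 0)
(10.607, 10.607)
(18.107, 23.597)
(21.989, 38.086)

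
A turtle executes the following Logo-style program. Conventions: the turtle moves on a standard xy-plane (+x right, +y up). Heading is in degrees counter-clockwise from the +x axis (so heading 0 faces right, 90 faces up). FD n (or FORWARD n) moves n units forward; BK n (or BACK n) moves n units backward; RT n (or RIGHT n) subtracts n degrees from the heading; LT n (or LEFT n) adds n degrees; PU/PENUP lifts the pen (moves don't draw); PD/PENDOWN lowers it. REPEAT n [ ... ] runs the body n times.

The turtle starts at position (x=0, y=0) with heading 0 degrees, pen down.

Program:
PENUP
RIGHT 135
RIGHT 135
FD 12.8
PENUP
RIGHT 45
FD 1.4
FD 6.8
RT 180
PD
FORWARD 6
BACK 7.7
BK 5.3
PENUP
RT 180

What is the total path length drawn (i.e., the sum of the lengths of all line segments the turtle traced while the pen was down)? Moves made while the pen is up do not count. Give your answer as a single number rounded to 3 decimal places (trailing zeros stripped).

Executing turtle program step by step:
Start: pos=(0,0), heading=0, pen down
PU: pen up
RT 135: heading 0 -> 225
RT 135: heading 225 -> 90
FD 12.8: (0,0) -> (0,12.8) [heading=90, move]
PU: pen up
RT 45: heading 90 -> 45
FD 1.4: (0,12.8) -> (0.99,13.79) [heading=45, move]
FD 6.8: (0.99,13.79) -> (5.798,18.598) [heading=45, move]
RT 180: heading 45 -> 225
PD: pen down
FD 6: (5.798,18.598) -> (1.556,14.356) [heading=225, draw]
BK 7.7: (1.556,14.356) -> (7,19.8) [heading=225, draw]
BK 5.3: (7,19.8) -> (10.748,23.548) [heading=225, draw]
PU: pen up
RT 180: heading 225 -> 45
Final: pos=(10.748,23.548), heading=45, 3 segment(s) drawn

Segment lengths:
  seg 1: (5.798,18.598) -> (1.556,14.356), length = 6
  seg 2: (1.556,14.356) -> (7,19.8), length = 7.7
  seg 3: (7,19.8) -> (10.748,23.548), length = 5.3
Total = 19

Answer: 19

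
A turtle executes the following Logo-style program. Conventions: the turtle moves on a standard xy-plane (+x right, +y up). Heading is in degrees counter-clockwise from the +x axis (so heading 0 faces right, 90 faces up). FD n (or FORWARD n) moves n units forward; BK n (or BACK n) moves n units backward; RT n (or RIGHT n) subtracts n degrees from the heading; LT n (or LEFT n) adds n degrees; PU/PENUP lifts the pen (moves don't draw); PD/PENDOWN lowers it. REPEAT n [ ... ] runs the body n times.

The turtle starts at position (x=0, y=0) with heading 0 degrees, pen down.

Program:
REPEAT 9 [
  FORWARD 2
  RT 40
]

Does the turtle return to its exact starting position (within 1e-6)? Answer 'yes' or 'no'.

Executing turtle program step by step:
Start: pos=(0,0), heading=0, pen down
REPEAT 9 [
  -- iteration 1/9 --
  FD 2: (0,0) -> (2,0) [heading=0, draw]
  RT 40: heading 0 -> 320
  -- iteration 2/9 --
  FD 2: (2,0) -> (3.532,-1.286) [heading=320, draw]
  RT 40: heading 320 -> 280
  -- iteration 3/9 --
  FD 2: (3.532,-1.286) -> (3.879,-3.255) [heading=280, draw]
  RT 40: heading 280 -> 240
  -- iteration 4/9 --
  FD 2: (3.879,-3.255) -> (2.879,-4.987) [heading=240, draw]
  RT 40: heading 240 -> 200
  -- iteration 5/9 --
  FD 2: (2.879,-4.987) -> (1,-5.671) [heading=200, draw]
  RT 40: heading 200 -> 160
  -- iteration 6/9 --
  FD 2: (1,-5.671) -> (-0.879,-4.987) [heading=160, draw]
  RT 40: heading 160 -> 120
  -- iteration 7/9 --
  FD 2: (-0.879,-4.987) -> (-1.879,-3.255) [heading=120, draw]
  RT 40: heading 120 -> 80
  -- iteration 8/9 --
  FD 2: (-1.879,-3.255) -> (-1.532,-1.286) [heading=80, draw]
  RT 40: heading 80 -> 40
  -- iteration 9/9 --
  FD 2: (-1.532,-1.286) -> (0,0) [heading=40, draw]
  RT 40: heading 40 -> 0
]
Final: pos=(0,0), heading=0, 9 segment(s) drawn

Start position: (0, 0)
Final position: (0, 0)
Distance = 0; < 1e-6 -> CLOSED

Answer: yes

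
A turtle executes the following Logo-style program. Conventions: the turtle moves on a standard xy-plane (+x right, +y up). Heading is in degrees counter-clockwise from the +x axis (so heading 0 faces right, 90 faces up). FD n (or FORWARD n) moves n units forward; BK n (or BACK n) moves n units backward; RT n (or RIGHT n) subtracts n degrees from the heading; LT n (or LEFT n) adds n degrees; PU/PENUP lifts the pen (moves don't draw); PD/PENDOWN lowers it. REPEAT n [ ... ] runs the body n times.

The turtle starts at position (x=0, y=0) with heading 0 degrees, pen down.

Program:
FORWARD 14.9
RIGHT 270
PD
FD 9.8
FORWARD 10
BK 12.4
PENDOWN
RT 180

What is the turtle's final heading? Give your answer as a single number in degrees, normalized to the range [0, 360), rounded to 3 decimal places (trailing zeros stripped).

Executing turtle program step by step:
Start: pos=(0,0), heading=0, pen down
FD 14.9: (0,0) -> (14.9,0) [heading=0, draw]
RT 270: heading 0 -> 90
PD: pen down
FD 9.8: (14.9,0) -> (14.9,9.8) [heading=90, draw]
FD 10: (14.9,9.8) -> (14.9,19.8) [heading=90, draw]
BK 12.4: (14.9,19.8) -> (14.9,7.4) [heading=90, draw]
PD: pen down
RT 180: heading 90 -> 270
Final: pos=(14.9,7.4), heading=270, 4 segment(s) drawn

Answer: 270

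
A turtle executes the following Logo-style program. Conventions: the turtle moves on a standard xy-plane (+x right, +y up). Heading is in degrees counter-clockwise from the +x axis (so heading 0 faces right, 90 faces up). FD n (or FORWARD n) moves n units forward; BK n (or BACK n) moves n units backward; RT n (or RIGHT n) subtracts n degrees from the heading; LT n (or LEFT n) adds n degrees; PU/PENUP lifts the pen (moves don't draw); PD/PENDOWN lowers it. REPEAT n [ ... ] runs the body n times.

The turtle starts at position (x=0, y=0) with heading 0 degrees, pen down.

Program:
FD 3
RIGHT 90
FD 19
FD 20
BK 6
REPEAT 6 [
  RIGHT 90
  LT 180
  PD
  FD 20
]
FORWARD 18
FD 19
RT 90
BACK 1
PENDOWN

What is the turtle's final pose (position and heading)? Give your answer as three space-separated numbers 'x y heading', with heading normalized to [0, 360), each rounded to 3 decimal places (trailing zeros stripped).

Answer: 22 24 0

Derivation:
Executing turtle program step by step:
Start: pos=(0,0), heading=0, pen down
FD 3: (0,0) -> (3,0) [heading=0, draw]
RT 90: heading 0 -> 270
FD 19: (3,0) -> (3,-19) [heading=270, draw]
FD 20: (3,-19) -> (3,-39) [heading=270, draw]
BK 6: (3,-39) -> (3,-33) [heading=270, draw]
REPEAT 6 [
  -- iteration 1/6 --
  RT 90: heading 270 -> 180
  LT 180: heading 180 -> 0
  PD: pen down
  FD 20: (3,-33) -> (23,-33) [heading=0, draw]
  -- iteration 2/6 --
  RT 90: heading 0 -> 270
  LT 180: heading 270 -> 90
  PD: pen down
  FD 20: (23,-33) -> (23,-13) [heading=90, draw]
  -- iteration 3/6 --
  RT 90: heading 90 -> 0
  LT 180: heading 0 -> 180
  PD: pen down
  FD 20: (23,-13) -> (3,-13) [heading=180, draw]
  -- iteration 4/6 --
  RT 90: heading 180 -> 90
  LT 180: heading 90 -> 270
  PD: pen down
  FD 20: (3,-13) -> (3,-33) [heading=270, draw]
  -- iteration 5/6 --
  RT 90: heading 270 -> 180
  LT 180: heading 180 -> 0
  PD: pen down
  FD 20: (3,-33) -> (23,-33) [heading=0, draw]
  -- iteration 6/6 --
  RT 90: heading 0 -> 270
  LT 180: heading 270 -> 90
  PD: pen down
  FD 20: (23,-33) -> (23,-13) [heading=90, draw]
]
FD 18: (23,-13) -> (23,5) [heading=90, draw]
FD 19: (23,5) -> (23,24) [heading=90, draw]
RT 90: heading 90 -> 0
BK 1: (23,24) -> (22,24) [heading=0, draw]
PD: pen down
Final: pos=(22,24), heading=0, 13 segment(s) drawn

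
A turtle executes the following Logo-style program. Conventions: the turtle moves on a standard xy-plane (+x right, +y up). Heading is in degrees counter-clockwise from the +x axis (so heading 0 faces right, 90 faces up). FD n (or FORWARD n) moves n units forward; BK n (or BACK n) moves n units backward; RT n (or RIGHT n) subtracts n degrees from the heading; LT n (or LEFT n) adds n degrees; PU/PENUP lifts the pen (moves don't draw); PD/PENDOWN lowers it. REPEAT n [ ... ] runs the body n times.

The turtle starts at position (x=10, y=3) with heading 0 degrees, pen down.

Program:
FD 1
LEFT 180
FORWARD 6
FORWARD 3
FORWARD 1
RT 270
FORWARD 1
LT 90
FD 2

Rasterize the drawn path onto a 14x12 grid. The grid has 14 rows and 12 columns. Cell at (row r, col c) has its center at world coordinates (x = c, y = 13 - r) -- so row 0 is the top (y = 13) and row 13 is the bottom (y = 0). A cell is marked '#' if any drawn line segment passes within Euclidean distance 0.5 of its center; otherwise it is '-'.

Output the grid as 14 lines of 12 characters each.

Segment 0: (10,3) -> (11,3)
Segment 1: (11,3) -> (5,3)
Segment 2: (5,3) -> (2,3)
Segment 3: (2,3) -> (1,3)
Segment 4: (1,3) -> (1,2)
Segment 5: (1,2) -> (3,2)

Answer: ------------
------------
------------
------------
------------
------------
------------
------------
------------
------------
-###########
-###--------
------------
------------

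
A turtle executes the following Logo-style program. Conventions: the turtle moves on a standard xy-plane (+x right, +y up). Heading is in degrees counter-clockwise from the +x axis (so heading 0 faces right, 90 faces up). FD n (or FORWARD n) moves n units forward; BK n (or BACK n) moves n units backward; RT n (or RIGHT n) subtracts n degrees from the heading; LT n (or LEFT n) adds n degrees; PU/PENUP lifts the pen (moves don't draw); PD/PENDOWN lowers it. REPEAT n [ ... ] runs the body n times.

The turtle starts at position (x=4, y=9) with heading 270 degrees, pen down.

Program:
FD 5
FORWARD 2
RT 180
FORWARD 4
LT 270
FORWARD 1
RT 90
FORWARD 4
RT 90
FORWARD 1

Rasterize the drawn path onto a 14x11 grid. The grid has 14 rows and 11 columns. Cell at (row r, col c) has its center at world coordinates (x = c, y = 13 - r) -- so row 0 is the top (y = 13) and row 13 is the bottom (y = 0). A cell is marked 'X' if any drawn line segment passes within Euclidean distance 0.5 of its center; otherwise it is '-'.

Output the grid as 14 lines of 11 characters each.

Answer: -----------
-----------
-----------
-----------
----X------
----X------
----X------
----XX-----
----XX-----
----XX-----
----XX-----
----XX-----
-----------
-----------

Derivation:
Segment 0: (4,9) -> (4,4)
Segment 1: (4,4) -> (4,2)
Segment 2: (4,2) -> (4,6)
Segment 3: (4,6) -> (5,6)
Segment 4: (5,6) -> (5,2)
Segment 5: (5,2) -> (4,2)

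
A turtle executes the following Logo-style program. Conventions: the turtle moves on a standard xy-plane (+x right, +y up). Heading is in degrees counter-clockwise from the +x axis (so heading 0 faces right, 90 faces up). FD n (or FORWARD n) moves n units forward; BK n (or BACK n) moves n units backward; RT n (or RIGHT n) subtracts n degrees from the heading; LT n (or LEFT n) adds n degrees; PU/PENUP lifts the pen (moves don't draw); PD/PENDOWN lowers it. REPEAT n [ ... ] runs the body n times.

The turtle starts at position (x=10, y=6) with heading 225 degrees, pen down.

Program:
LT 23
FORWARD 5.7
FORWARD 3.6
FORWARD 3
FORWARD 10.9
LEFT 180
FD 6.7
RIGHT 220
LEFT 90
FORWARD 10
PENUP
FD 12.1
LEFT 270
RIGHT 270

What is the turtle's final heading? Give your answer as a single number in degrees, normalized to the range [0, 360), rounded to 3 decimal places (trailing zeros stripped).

Answer: 298

Derivation:
Executing turtle program step by step:
Start: pos=(10,6), heading=225, pen down
LT 23: heading 225 -> 248
FD 5.7: (10,6) -> (7.865,0.715) [heading=248, draw]
FD 3.6: (7.865,0.715) -> (6.516,-2.623) [heading=248, draw]
FD 3: (6.516,-2.623) -> (5.392,-5.404) [heading=248, draw]
FD 10.9: (5.392,-5.404) -> (1.309,-15.511) [heading=248, draw]
LT 180: heading 248 -> 68
FD 6.7: (1.309,-15.511) -> (3.819,-9.299) [heading=68, draw]
RT 220: heading 68 -> 208
LT 90: heading 208 -> 298
FD 10: (3.819,-9.299) -> (8.514,-18.128) [heading=298, draw]
PU: pen up
FD 12.1: (8.514,-18.128) -> (14.194,-28.812) [heading=298, move]
LT 270: heading 298 -> 208
RT 270: heading 208 -> 298
Final: pos=(14.194,-28.812), heading=298, 6 segment(s) drawn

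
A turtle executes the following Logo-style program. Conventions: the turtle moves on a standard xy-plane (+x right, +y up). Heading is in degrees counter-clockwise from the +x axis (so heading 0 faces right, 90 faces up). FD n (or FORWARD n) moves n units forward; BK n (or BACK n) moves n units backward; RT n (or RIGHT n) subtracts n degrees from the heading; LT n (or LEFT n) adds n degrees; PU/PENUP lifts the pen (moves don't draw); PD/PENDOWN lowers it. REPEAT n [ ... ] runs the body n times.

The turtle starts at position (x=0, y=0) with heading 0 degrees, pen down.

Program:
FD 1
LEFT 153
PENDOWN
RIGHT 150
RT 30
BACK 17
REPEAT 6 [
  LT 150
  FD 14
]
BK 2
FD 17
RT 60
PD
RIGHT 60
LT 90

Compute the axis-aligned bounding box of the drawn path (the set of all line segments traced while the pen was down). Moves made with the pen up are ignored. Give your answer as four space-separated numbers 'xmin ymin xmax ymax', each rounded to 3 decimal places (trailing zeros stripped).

Answer: -38.283 0 1 24.226

Derivation:
Executing turtle program step by step:
Start: pos=(0,0), heading=0, pen down
FD 1: (0,0) -> (1,0) [heading=0, draw]
LT 153: heading 0 -> 153
PD: pen down
RT 150: heading 153 -> 3
RT 30: heading 3 -> 333
BK 17: (1,0) -> (-14.147,7.718) [heading=333, draw]
REPEAT 6 [
  -- iteration 1/6 --
  LT 150: heading 333 -> 123
  FD 14: (-14.147,7.718) -> (-21.772,19.459) [heading=123, draw]
  -- iteration 2/6 --
  LT 150: heading 123 -> 273
  FD 14: (-21.772,19.459) -> (-21.039,5.478) [heading=273, draw]
  -- iteration 3/6 --
  LT 150: heading 273 -> 63
  FD 14: (-21.039,5.478) -> (-14.683,17.953) [heading=63, draw]
  -- iteration 4/6 --
  LT 150: heading 63 -> 213
  FD 14: (-14.683,17.953) -> (-26.425,10.328) [heading=213, draw]
  -- iteration 5/6 --
  LT 150: heading 213 -> 3
  FD 14: (-26.425,10.328) -> (-12.444,11.06) [heading=3, draw]
  -- iteration 6/6 --
  LT 150: heading 3 -> 153
  FD 14: (-12.444,11.06) -> (-24.918,17.416) [heading=153, draw]
]
BK 2: (-24.918,17.416) -> (-23.136,16.508) [heading=153, draw]
FD 17: (-23.136,16.508) -> (-38.283,24.226) [heading=153, draw]
RT 60: heading 153 -> 93
PD: pen down
RT 60: heading 93 -> 33
LT 90: heading 33 -> 123
Final: pos=(-38.283,24.226), heading=123, 10 segment(s) drawn

Segment endpoints: x in {-38.283, -26.425, -24.918, -23.136, -21.772, -21.039, -14.683, -14.147, -12.444, 0, 1}, y in {0, 5.478, 7.718, 10.328, 11.06, 16.508, 17.416, 17.953, 19.459, 24.226}
xmin=-38.283, ymin=0, xmax=1, ymax=24.226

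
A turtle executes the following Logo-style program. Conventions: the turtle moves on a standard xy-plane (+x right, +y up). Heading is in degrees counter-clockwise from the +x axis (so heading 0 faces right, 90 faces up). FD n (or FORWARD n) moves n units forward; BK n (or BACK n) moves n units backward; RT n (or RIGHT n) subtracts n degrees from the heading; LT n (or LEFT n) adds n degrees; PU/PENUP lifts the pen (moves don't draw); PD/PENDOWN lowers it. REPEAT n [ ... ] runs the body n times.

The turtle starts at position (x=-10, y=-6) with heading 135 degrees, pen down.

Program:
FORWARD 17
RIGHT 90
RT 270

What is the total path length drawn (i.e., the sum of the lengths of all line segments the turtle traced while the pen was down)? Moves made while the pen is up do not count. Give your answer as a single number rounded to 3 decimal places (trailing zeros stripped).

Answer: 17

Derivation:
Executing turtle program step by step:
Start: pos=(-10,-6), heading=135, pen down
FD 17: (-10,-6) -> (-22.021,6.021) [heading=135, draw]
RT 90: heading 135 -> 45
RT 270: heading 45 -> 135
Final: pos=(-22.021,6.021), heading=135, 1 segment(s) drawn

Segment lengths:
  seg 1: (-10,-6) -> (-22.021,6.021), length = 17
Total = 17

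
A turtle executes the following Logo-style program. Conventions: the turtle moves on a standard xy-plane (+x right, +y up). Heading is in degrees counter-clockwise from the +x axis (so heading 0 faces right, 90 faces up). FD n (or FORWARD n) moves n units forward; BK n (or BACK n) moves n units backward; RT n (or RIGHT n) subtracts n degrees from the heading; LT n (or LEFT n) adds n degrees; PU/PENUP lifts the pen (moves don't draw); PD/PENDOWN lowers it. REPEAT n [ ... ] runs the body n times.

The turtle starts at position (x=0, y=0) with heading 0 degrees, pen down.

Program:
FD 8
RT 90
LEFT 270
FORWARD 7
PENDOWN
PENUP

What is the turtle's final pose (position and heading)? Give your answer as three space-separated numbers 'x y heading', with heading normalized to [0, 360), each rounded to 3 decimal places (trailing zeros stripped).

Executing turtle program step by step:
Start: pos=(0,0), heading=0, pen down
FD 8: (0,0) -> (8,0) [heading=0, draw]
RT 90: heading 0 -> 270
LT 270: heading 270 -> 180
FD 7: (8,0) -> (1,0) [heading=180, draw]
PD: pen down
PU: pen up
Final: pos=(1,0), heading=180, 2 segment(s) drawn

Answer: 1 0 180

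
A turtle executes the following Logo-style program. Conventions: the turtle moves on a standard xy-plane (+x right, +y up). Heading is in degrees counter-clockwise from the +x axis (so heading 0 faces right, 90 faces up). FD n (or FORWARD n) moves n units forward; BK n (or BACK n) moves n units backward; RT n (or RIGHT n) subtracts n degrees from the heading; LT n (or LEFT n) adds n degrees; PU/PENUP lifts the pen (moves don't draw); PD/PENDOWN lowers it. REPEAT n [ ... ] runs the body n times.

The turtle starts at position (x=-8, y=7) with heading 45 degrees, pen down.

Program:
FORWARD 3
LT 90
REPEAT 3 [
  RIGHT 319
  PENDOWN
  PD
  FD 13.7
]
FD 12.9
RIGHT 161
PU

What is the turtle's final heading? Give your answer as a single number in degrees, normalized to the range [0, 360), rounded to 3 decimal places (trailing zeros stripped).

Answer: 97

Derivation:
Executing turtle program step by step:
Start: pos=(-8,7), heading=45, pen down
FD 3: (-8,7) -> (-5.879,9.121) [heading=45, draw]
LT 90: heading 45 -> 135
REPEAT 3 [
  -- iteration 1/3 --
  RT 319: heading 135 -> 176
  PD: pen down
  PD: pen down
  FD 13.7: (-5.879,9.121) -> (-19.545,10.077) [heading=176, draw]
  -- iteration 2/3 --
  RT 319: heading 176 -> 217
  PD: pen down
  PD: pen down
  FD 13.7: (-19.545,10.077) -> (-30.487,1.832) [heading=217, draw]
  -- iteration 3/3 --
  RT 319: heading 217 -> 258
  PD: pen down
  PD: pen down
  FD 13.7: (-30.487,1.832) -> (-33.335,-11.569) [heading=258, draw]
]
FD 12.9: (-33.335,-11.569) -> (-36.017,-24.187) [heading=258, draw]
RT 161: heading 258 -> 97
PU: pen up
Final: pos=(-36.017,-24.187), heading=97, 5 segment(s) drawn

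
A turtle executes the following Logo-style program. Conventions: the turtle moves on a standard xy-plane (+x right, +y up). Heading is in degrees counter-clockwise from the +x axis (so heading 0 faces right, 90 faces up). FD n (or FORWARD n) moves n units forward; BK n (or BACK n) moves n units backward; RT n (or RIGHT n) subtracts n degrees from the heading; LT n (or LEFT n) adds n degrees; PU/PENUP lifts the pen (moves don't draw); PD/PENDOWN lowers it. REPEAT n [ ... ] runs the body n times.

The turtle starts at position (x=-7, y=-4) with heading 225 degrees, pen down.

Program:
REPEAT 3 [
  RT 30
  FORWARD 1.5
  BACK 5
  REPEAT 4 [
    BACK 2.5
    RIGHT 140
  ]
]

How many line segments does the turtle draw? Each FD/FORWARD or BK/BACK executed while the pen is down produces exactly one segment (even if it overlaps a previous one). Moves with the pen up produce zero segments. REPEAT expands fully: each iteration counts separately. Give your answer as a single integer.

Executing turtle program step by step:
Start: pos=(-7,-4), heading=225, pen down
REPEAT 3 [
  -- iteration 1/3 --
  RT 30: heading 225 -> 195
  FD 1.5: (-7,-4) -> (-8.449,-4.388) [heading=195, draw]
  BK 5: (-8.449,-4.388) -> (-3.619,-3.094) [heading=195, draw]
  REPEAT 4 [
    -- iteration 1/4 --
    BK 2.5: (-3.619,-3.094) -> (-1.204,-2.447) [heading=195, draw]
    RT 140: heading 195 -> 55
    -- iteration 2/4 --
    BK 2.5: (-1.204,-2.447) -> (-2.638,-4.495) [heading=55, draw]
    RT 140: heading 55 -> 275
    -- iteration 3/4 --
    BK 2.5: (-2.638,-4.495) -> (-2.856,-2.004) [heading=275, draw]
    RT 140: heading 275 -> 135
    -- iteration 4/4 --
    BK 2.5: (-2.856,-2.004) -> (-1.089,-3.772) [heading=135, draw]
    RT 140: heading 135 -> 355
  ]
  -- iteration 2/3 --
  RT 30: heading 355 -> 325
  FD 1.5: (-1.089,-3.772) -> (0.14,-4.633) [heading=325, draw]
  BK 5: (0.14,-4.633) -> (-3.956,-1.765) [heading=325, draw]
  REPEAT 4 [
    -- iteration 1/4 --
    BK 2.5: (-3.956,-1.765) -> (-6.003,-0.331) [heading=325, draw]
    RT 140: heading 325 -> 185
    -- iteration 2/4 --
    BK 2.5: (-6.003,-0.331) -> (-3.513,-0.113) [heading=185, draw]
    RT 140: heading 185 -> 45
    -- iteration 3/4 --
    BK 2.5: (-3.513,-0.113) -> (-5.281,-1.881) [heading=45, draw]
    RT 140: heading 45 -> 265
    -- iteration 4/4 --
    BK 2.5: (-5.281,-1.881) -> (-5.063,0.61) [heading=265, draw]
    RT 140: heading 265 -> 125
  ]
  -- iteration 3/3 --
  RT 30: heading 125 -> 95
  FD 1.5: (-5.063,0.61) -> (-5.194,2.104) [heading=95, draw]
  BK 5: (-5.194,2.104) -> (-4.758,-2.877) [heading=95, draw]
  REPEAT 4 [
    -- iteration 1/4 --
    BK 2.5: (-4.758,-2.877) -> (-4.54,-5.367) [heading=95, draw]
    RT 140: heading 95 -> 315
    -- iteration 2/4 --
    BK 2.5: (-4.54,-5.367) -> (-6.308,-3.6) [heading=315, draw]
    RT 140: heading 315 -> 175
    -- iteration 3/4 --
    BK 2.5: (-6.308,-3.6) -> (-3.817,-3.817) [heading=175, draw]
    RT 140: heading 175 -> 35
    -- iteration 4/4 --
    BK 2.5: (-3.817,-3.817) -> (-5.865,-5.251) [heading=35, draw]
    RT 140: heading 35 -> 255
  ]
]
Final: pos=(-5.865,-5.251), heading=255, 18 segment(s) drawn
Segments drawn: 18

Answer: 18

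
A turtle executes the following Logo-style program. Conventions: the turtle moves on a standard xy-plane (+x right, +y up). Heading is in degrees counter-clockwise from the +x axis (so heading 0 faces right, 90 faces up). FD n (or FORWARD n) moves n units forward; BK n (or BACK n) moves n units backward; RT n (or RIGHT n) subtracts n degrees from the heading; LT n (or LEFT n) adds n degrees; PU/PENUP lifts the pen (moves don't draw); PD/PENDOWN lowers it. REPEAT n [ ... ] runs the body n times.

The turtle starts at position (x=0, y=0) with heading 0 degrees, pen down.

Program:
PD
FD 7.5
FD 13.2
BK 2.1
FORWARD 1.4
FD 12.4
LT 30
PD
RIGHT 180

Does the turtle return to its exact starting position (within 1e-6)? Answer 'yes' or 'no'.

Executing turtle program step by step:
Start: pos=(0,0), heading=0, pen down
PD: pen down
FD 7.5: (0,0) -> (7.5,0) [heading=0, draw]
FD 13.2: (7.5,0) -> (20.7,0) [heading=0, draw]
BK 2.1: (20.7,0) -> (18.6,0) [heading=0, draw]
FD 1.4: (18.6,0) -> (20,0) [heading=0, draw]
FD 12.4: (20,0) -> (32.4,0) [heading=0, draw]
LT 30: heading 0 -> 30
PD: pen down
RT 180: heading 30 -> 210
Final: pos=(32.4,0), heading=210, 5 segment(s) drawn

Start position: (0, 0)
Final position: (32.4, 0)
Distance = 32.4; >= 1e-6 -> NOT closed

Answer: no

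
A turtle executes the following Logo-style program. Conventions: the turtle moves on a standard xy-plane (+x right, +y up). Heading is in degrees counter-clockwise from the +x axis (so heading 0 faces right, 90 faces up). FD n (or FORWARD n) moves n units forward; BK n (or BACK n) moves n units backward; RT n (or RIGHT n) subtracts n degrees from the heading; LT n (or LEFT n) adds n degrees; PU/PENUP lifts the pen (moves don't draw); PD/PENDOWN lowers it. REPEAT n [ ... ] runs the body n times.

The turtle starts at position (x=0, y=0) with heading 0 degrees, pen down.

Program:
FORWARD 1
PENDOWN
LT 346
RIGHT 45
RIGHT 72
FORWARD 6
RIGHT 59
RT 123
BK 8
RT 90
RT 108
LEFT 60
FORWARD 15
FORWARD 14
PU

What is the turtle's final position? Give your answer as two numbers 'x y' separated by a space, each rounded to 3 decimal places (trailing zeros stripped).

Executing turtle program step by step:
Start: pos=(0,0), heading=0, pen down
FD 1: (0,0) -> (1,0) [heading=0, draw]
PD: pen down
LT 346: heading 0 -> 346
RT 45: heading 346 -> 301
RT 72: heading 301 -> 229
FD 6: (1,0) -> (-2.936,-4.528) [heading=229, draw]
RT 59: heading 229 -> 170
RT 123: heading 170 -> 47
BK 8: (-2.936,-4.528) -> (-8.392,-10.379) [heading=47, draw]
RT 90: heading 47 -> 317
RT 108: heading 317 -> 209
LT 60: heading 209 -> 269
FD 15: (-8.392,-10.379) -> (-8.654,-25.377) [heading=269, draw]
FD 14: (-8.654,-25.377) -> (-8.898,-39.375) [heading=269, draw]
PU: pen up
Final: pos=(-8.898,-39.375), heading=269, 5 segment(s) drawn

Answer: -8.898 -39.375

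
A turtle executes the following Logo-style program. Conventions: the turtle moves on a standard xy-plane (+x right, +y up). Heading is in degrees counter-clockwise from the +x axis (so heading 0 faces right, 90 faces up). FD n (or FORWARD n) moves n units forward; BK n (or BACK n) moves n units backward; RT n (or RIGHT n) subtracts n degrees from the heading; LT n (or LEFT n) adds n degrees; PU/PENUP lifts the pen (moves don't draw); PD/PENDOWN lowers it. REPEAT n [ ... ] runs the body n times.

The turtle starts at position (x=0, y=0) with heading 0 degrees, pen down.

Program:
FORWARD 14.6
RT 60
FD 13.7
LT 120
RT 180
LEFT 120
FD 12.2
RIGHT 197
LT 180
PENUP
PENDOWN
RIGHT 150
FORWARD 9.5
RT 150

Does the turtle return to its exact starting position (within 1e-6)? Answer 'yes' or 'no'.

Answer: no

Derivation:
Executing turtle program step by step:
Start: pos=(0,0), heading=0, pen down
FD 14.6: (0,0) -> (14.6,0) [heading=0, draw]
RT 60: heading 0 -> 300
FD 13.7: (14.6,0) -> (21.45,-11.865) [heading=300, draw]
LT 120: heading 300 -> 60
RT 180: heading 60 -> 240
LT 120: heading 240 -> 0
FD 12.2: (21.45,-11.865) -> (33.65,-11.865) [heading=0, draw]
RT 197: heading 0 -> 163
LT 180: heading 163 -> 343
PU: pen up
PD: pen down
RT 150: heading 343 -> 193
FD 9.5: (33.65,-11.865) -> (24.393,-14.002) [heading=193, draw]
RT 150: heading 193 -> 43
Final: pos=(24.393,-14.002), heading=43, 4 segment(s) drawn

Start position: (0, 0)
Final position: (24.393, -14.002)
Distance = 28.126; >= 1e-6 -> NOT closed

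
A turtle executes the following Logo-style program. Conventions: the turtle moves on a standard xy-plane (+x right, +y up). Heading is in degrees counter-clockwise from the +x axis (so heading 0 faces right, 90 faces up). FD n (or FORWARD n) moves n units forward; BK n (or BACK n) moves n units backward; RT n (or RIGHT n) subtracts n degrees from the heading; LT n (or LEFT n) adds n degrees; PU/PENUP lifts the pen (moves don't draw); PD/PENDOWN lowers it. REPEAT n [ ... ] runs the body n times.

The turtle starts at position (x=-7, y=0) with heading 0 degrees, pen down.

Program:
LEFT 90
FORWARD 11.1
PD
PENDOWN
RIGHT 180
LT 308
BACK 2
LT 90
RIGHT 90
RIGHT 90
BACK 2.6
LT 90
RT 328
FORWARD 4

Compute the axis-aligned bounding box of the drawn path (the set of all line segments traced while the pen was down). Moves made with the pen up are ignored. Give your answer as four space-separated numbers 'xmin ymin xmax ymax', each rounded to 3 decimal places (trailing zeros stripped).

Executing turtle program step by step:
Start: pos=(-7,0), heading=0, pen down
LT 90: heading 0 -> 90
FD 11.1: (-7,0) -> (-7,11.1) [heading=90, draw]
PD: pen down
PD: pen down
RT 180: heading 90 -> 270
LT 308: heading 270 -> 218
BK 2: (-7,11.1) -> (-5.424,12.331) [heading=218, draw]
LT 90: heading 218 -> 308
RT 90: heading 308 -> 218
RT 90: heading 218 -> 128
BK 2.6: (-5.424,12.331) -> (-3.823,10.282) [heading=128, draw]
LT 90: heading 128 -> 218
RT 328: heading 218 -> 250
FD 4: (-3.823,10.282) -> (-5.191,6.524) [heading=250, draw]
Final: pos=(-5.191,6.524), heading=250, 4 segment(s) drawn

Segment endpoints: x in {-7, -7, -5.424, -5.191, -3.823}, y in {0, 6.524, 10.282, 11.1, 12.331}
xmin=-7, ymin=0, xmax=-3.823, ymax=12.331

Answer: -7 0 -3.823 12.331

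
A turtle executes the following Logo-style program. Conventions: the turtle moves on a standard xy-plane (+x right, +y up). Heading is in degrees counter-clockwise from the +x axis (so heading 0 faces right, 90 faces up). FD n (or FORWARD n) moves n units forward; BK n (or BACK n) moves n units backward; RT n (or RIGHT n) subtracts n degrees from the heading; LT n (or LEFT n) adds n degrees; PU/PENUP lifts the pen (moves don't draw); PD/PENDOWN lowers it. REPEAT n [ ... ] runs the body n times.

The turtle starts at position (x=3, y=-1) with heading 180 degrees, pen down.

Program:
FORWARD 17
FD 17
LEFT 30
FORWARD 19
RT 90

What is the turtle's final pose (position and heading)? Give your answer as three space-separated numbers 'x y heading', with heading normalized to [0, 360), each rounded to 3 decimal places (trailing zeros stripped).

Answer: -47.454 -10.5 120

Derivation:
Executing turtle program step by step:
Start: pos=(3,-1), heading=180, pen down
FD 17: (3,-1) -> (-14,-1) [heading=180, draw]
FD 17: (-14,-1) -> (-31,-1) [heading=180, draw]
LT 30: heading 180 -> 210
FD 19: (-31,-1) -> (-47.454,-10.5) [heading=210, draw]
RT 90: heading 210 -> 120
Final: pos=(-47.454,-10.5), heading=120, 3 segment(s) drawn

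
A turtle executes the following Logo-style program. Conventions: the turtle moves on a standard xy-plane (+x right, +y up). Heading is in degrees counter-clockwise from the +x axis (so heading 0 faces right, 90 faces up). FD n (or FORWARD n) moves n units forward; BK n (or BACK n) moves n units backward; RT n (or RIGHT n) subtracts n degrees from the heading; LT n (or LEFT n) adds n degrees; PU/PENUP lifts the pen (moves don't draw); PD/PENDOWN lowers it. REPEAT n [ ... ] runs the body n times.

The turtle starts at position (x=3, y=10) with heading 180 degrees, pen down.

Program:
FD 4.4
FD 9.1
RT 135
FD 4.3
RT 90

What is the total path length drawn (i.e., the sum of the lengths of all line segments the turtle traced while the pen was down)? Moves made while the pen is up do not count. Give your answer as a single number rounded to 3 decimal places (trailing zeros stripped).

Answer: 17.8

Derivation:
Executing turtle program step by step:
Start: pos=(3,10), heading=180, pen down
FD 4.4: (3,10) -> (-1.4,10) [heading=180, draw]
FD 9.1: (-1.4,10) -> (-10.5,10) [heading=180, draw]
RT 135: heading 180 -> 45
FD 4.3: (-10.5,10) -> (-7.459,13.041) [heading=45, draw]
RT 90: heading 45 -> 315
Final: pos=(-7.459,13.041), heading=315, 3 segment(s) drawn

Segment lengths:
  seg 1: (3,10) -> (-1.4,10), length = 4.4
  seg 2: (-1.4,10) -> (-10.5,10), length = 9.1
  seg 3: (-10.5,10) -> (-7.459,13.041), length = 4.3
Total = 17.8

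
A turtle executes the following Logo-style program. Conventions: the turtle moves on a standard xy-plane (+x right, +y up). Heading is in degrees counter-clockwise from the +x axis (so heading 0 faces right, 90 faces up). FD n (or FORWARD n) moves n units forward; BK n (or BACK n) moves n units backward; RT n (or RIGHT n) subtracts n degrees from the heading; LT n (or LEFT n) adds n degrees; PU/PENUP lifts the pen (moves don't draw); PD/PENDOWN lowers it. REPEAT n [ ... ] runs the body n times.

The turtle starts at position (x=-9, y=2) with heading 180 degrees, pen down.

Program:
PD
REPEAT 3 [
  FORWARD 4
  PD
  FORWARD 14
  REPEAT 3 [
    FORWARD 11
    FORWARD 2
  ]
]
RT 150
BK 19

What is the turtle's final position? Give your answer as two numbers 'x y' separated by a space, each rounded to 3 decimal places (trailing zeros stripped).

Answer: -196.454 -7.5

Derivation:
Executing turtle program step by step:
Start: pos=(-9,2), heading=180, pen down
PD: pen down
REPEAT 3 [
  -- iteration 1/3 --
  FD 4: (-9,2) -> (-13,2) [heading=180, draw]
  PD: pen down
  FD 14: (-13,2) -> (-27,2) [heading=180, draw]
  REPEAT 3 [
    -- iteration 1/3 --
    FD 11: (-27,2) -> (-38,2) [heading=180, draw]
    FD 2: (-38,2) -> (-40,2) [heading=180, draw]
    -- iteration 2/3 --
    FD 11: (-40,2) -> (-51,2) [heading=180, draw]
    FD 2: (-51,2) -> (-53,2) [heading=180, draw]
    -- iteration 3/3 --
    FD 11: (-53,2) -> (-64,2) [heading=180, draw]
    FD 2: (-64,2) -> (-66,2) [heading=180, draw]
  ]
  -- iteration 2/3 --
  FD 4: (-66,2) -> (-70,2) [heading=180, draw]
  PD: pen down
  FD 14: (-70,2) -> (-84,2) [heading=180, draw]
  REPEAT 3 [
    -- iteration 1/3 --
    FD 11: (-84,2) -> (-95,2) [heading=180, draw]
    FD 2: (-95,2) -> (-97,2) [heading=180, draw]
    -- iteration 2/3 --
    FD 11: (-97,2) -> (-108,2) [heading=180, draw]
    FD 2: (-108,2) -> (-110,2) [heading=180, draw]
    -- iteration 3/3 --
    FD 11: (-110,2) -> (-121,2) [heading=180, draw]
    FD 2: (-121,2) -> (-123,2) [heading=180, draw]
  ]
  -- iteration 3/3 --
  FD 4: (-123,2) -> (-127,2) [heading=180, draw]
  PD: pen down
  FD 14: (-127,2) -> (-141,2) [heading=180, draw]
  REPEAT 3 [
    -- iteration 1/3 --
    FD 11: (-141,2) -> (-152,2) [heading=180, draw]
    FD 2: (-152,2) -> (-154,2) [heading=180, draw]
    -- iteration 2/3 --
    FD 11: (-154,2) -> (-165,2) [heading=180, draw]
    FD 2: (-165,2) -> (-167,2) [heading=180, draw]
    -- iteration 3/3 --
    FD 11: (-167,2) -> (-178,2) [heading=180, draw]
    FD 2: (-178,2) -> (-180,2) [heading=180, draw]
  ]
]
RT 150: heading 180 -> 30
BK 19: (-180,2) -> (-196.454,-7.5) [heading=30, draw]
Final: pos=(-196.454,-7.5), heading=30, 25 segment(s) drawn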